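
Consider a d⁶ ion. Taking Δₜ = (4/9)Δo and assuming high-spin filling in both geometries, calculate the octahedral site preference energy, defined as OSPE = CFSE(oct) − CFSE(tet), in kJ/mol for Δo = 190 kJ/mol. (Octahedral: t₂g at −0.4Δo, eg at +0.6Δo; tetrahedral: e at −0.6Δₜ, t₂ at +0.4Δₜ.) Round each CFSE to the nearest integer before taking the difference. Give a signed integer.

Octahedral high-spin t₂g⁴ eg²: CFSE = -0.4 × 190 = -76 kJ/mol.
Tetrahedral: e³ t₂³, CFSE = 3(−0.6) + 3(+0.4) = -0.6Δₜ = -0.6 × (4/9) × 190 = -51 kJ/mol.
Subtracting, OSPE = -76 − (-51) = -25 kJ/mol.

-25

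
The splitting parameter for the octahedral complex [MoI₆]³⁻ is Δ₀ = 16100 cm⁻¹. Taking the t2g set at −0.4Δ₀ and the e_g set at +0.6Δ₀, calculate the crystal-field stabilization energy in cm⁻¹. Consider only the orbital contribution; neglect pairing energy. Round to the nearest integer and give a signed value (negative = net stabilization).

-19320

Each I⁻ contributes -1; 6 × (-1) = -6. With overall charge -3, Mo is in the +3 oxidation state.
Mo³⁺: group 6, so d-count = 6 − 3 = 3.
For octahedral d³ the high- and low-spin configurations coincide.
The d³ electrons fill as t2g^3 e_g^0.
Orbital CFSE = 3(-0.4) + 0(0.6) = -1.2Δ₀ = -1.2 × 16100 = -19320 cm⁻¹.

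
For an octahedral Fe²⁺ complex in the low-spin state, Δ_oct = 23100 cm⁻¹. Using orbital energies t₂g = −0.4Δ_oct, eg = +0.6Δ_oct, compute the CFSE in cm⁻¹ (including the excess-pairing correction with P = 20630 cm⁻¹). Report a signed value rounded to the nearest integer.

Fe is in group 8, so Fe²⁺ is d⁶ (8 − 2 = 6).
The d⁶ electrons fill as t₂g⁶ eg⁰.
The orbital stabilization is -2.4Δ_oct = -2.4 × 23100 = -55440 cm⁻¹.
High-spin d⁶ would be t₂g⁴ eg² with 1 pair; low-spin has 3, so 2 excess pairs cost +2P = +41260 cm⁻¹.
Combining: -55440 + 41260 = -14180 cm⁻¹.

-14180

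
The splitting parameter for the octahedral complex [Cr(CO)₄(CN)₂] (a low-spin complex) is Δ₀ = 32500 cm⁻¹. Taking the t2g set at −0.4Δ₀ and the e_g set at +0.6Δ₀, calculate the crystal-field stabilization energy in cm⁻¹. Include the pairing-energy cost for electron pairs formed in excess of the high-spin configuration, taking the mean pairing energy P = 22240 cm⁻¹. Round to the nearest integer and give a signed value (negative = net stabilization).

Ligand charges: 4×(+0) from CO and 2×(-1) from CN⁻ sum to -2; with overall charge +0, Cr is +2.
Group 6 minus oxidation state +2 gives a d⁴ configuration for Cr²⁺.
The d⁴ electrons fill as t2g^4 e_g^0.
CFSE(orbital) = 4×(-0.4Δ₀) + 0×(0.6Δ₀) = -1.6Δ₀; with Δ₀ = 32500 cm⁻¹ that is -52000 cm⁻¹.
Relative to high-spin t2g^3 e_g^1 (0 paired), the low-spin configuration has 1 additional pair, contributing +1 × 22240 = +22240 cm⁻¹.
Combining: -52000 + 22240 = -29760 cm⁻¹.

-29760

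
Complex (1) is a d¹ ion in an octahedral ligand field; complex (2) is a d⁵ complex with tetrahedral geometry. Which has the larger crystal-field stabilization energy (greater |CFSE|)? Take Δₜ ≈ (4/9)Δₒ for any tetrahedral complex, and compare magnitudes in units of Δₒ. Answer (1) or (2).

(1): For octahedral d¹ the high- and low-spin configurations coincide; t2g^1 e_g^0, CFSE = -0.4Δₒ.
(2): Tetrahedral splitting is small, so the complex is high-spin; e^2 t2^3, CFSE = 0.0Δₜ ≈ 0.00Δₒ.
So (1) has the larger |CFSE|.

(1)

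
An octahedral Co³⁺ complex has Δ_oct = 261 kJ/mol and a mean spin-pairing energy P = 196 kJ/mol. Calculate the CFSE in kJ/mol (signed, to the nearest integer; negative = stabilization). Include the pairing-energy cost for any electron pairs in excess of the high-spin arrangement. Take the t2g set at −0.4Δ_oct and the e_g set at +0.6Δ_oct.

Co is in group 9, so Co³⁺ is d⁶ (9 − 3 = 6).
Δ_oct > P, so pairing is preferred: the ground state is low-spin.
Configuration: t2g^6 e_g^0.
Orbital CFSE = -2.4Δ_oct = -2.4 × 261 = -626 kJ/mol.
Excess pairs vs high-spin: 3 − 1 = 2; pairing cost = +392 kJ/mol.
Net CFSE = -626 + 392 = -234 kJ/mol.

-234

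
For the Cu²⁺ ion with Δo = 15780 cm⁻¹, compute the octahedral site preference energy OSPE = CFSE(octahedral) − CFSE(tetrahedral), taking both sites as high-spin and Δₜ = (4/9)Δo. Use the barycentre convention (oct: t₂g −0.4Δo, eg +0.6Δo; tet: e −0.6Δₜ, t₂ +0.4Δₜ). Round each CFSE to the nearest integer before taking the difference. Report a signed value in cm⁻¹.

Group 11 minus oxidation state +2 gives a d⁹ configuration for Cu²⁺.
Octahedral (high-spin): t₂g⁶ eg³, CFSE = 6(−0.4) + 3(+0.6) = -0.6Δo = -0.6 × 15780 = -9468 cm⁻¹.
Tetrahedral e⁴ t₂⁵ gives -0.4Δₜ = -0.4 × (4/9) × 15780 = -2805 cm⁻¹.
OSPE = CFSE(oct) − CFSE(tet) = -9468 − (-2805) = -6663 cm⁻¹.

-6663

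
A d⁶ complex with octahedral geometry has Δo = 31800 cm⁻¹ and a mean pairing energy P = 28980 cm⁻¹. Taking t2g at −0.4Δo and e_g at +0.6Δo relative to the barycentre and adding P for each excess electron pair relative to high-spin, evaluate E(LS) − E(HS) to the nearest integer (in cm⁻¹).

High-spin d⁶ fills as t2g^4 e_g^2 with CFSE 4(−0.4) + 2(+0.6) = -0.4Δo = -12720 cm⁻¹.
Low-spin: t2g^6 e_g^0, orbital CFSE = -2.4Δo = -76320 cm⁻¹; plus 2 excess pairs × P = +57960 cm⁻¹; total -18360 cm⁻¹.
The difference is -18360 − (-12720) = -5640 cm⁻¹, so low-spin lies lower.

-5640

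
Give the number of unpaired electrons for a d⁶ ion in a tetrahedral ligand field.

4

Tetrahedral splitting is small, so the complex is high-spin.
Configuration: e^3 t2^3, giving 4 unpaired electrons.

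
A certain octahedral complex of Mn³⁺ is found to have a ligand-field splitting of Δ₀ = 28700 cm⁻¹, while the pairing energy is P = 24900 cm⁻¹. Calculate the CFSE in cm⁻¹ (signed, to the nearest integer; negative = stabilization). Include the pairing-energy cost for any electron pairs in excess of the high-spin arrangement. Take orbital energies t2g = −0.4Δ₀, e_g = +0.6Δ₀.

Mn³⁺: group 7, so d-count = 7 − 3 = 4.
Since Δ₀ = 28700 cm⁻¹ > P = 24900 cm⁻¹, the complex adopts the low-spin configuration.
Filling d⁴ accordingly: t2g^4 e_g^0.
Orbital CFSE = -1.6Δ₀ = -1.6 × 28700 = -45920 cm⁻¹.
Excess pairs vs high-spin: 1 − 0 = 1; pairing cost = +24900 cm⁻¹.
Net CFSE = -45920 + 24900 = -21020 cm⁻¹.

-21020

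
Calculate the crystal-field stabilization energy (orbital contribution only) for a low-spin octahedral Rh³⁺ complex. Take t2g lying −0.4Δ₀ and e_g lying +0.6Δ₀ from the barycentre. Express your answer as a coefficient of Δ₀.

-2.4 Δ₀

Rh is in group 9, so Rh³⁺ is d⁶ (9 − 3 = 6).
Configuration: t2g^6 e_g^0.
CFSE = 6(-0.4Δ₀) + 0(0.6Δ₀) = -2.4Δ₀ + 0.0Δ₀ = -2.4Δ₀.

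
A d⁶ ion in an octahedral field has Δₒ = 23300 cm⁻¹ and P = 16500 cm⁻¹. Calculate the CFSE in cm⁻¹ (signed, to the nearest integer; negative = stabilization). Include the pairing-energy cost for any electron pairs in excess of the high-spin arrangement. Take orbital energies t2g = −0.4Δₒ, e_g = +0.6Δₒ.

With Δₒ > P the complex is low-spin.
Filling d⁶ accordingly: t2g^6 e_g^0.
Orbital CFSE = -2.4Δₒ = -2.4 × 23300 = -55920 cm⁻¹.
Excess pairs vs high-spin: 3 − 1 = 2; pairing cost = +33000 cm⁻¹.
Net CFSE = -55920 + 33000 = -22920 cm⁻¹.

-22920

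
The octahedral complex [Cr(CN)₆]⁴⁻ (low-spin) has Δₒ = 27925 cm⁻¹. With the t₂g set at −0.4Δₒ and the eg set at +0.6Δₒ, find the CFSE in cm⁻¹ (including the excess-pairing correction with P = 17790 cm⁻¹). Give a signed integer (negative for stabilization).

-26890

Each CN⁻ contributes -1; 6 × (-1) = -6. With overall charge -4, Cr is in the +2 oxidation state.
Cr sits in group 6; removing 2 electrons leaves Cr²⁺ with 6 − 2 = 4 d electrons.
Configuration: t₂g⁴ eg⁰.
CFSE(orbital) = 4×(-0.4Δₒ) + 0×(0.6Δₒ) = -1.6Δₒ; with Δₒ = 27925 cm⁻¹ that is -44680 cm⁻¹.
Relative to high-spin t₂g³ eg¹ (0 paired), the low-spin configuration has 1 additional pair, contributing +1 × 17790 = +17790 cm⁻¹.
Net CFSE = -44680 + 17790 = -26890 cm⁻¹.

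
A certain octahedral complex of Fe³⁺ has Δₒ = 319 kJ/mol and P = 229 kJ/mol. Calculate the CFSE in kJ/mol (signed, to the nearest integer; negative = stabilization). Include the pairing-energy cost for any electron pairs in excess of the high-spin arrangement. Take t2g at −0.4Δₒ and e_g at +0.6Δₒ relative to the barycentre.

-180

Group 8 minus oxidation state +3 gives a d⁵ configuration for Fe³⁺.
Here Δₒ > P (319 > 229), so the low-spin state is favoured.
Configuration: t2g^5 e_g^0.
Orbital CFSE = -2.0Δₒ = -2.0 × 319 = -638 kJ/mol.
Excess pairs vs high-spin: 2 − 0 = 2; pairing cost = +458 kJ/mol.
Net CFSE = -638 + 458 = -180 kJ/mol.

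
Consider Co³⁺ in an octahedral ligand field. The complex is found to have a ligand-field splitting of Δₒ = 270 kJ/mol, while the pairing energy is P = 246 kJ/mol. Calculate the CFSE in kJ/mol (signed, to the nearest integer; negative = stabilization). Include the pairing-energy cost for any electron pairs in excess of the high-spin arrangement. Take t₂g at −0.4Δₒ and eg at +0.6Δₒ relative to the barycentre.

Co is in group 9, so Co³⁺ is d⁶ (9 − 3 = 6).
Δₒ > P, so pairing is preferred: the ground state is low-spin.
Filling d⁶ accordingly: t₂g⁶ eg⁰.
Orbital CFSE = -2.4Δₒ = -2.4 × 270 = -648 kJ/mol.
Excess pairs vs high-spin: 3 − 1 = 2; pairing cost = +492 kJ/mol.
Net CFSE = -648 + 492 = -156 kJ/mol.

-156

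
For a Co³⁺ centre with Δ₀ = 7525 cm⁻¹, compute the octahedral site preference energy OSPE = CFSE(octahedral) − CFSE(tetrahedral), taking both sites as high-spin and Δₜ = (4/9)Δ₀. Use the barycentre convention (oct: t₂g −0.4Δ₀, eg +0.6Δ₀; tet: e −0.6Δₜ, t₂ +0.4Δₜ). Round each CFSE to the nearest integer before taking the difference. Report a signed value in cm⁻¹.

Group 9 minus oxidation state +3 gives a d⁶ configuration for Co³⁺.
Octahedral high-spin t₂g⁴ eg²: CFSE = -0.4 × 7525 = -3010 cm⁻¹.
Tetrahedral: e³ t₂³, CFSE = 3(−0.6) + 3(+0.4) = -0.6Δₜ = -0.6 × (4/9) × 7525 = -2007 cm⁻¹.
OSPE = -3010 − (-2007) = -1003 cm⁻¹.

-1003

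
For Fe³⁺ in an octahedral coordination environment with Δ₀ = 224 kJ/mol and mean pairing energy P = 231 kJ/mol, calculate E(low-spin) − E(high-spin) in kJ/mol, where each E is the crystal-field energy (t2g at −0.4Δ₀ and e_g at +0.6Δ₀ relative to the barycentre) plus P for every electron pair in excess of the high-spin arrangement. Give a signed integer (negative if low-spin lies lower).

14

Group 8 minus oxidation state +3 gives a d⁵ configuration for Fe³⁺.
High-spin: t2g^3 e_g^2, CFSE = 0.0Δ₀ = 0 kJ/mol.
Low-spin t2g^5 e_g^0 gives -2.0Δ₀ = -448 kJ/mol, but forming 2 extra pairs costs 2P = 462 kJ/mol, so E(LS) = -448 + 462 = 14 kJ/mol.
E(LS) − E(HS) = 14 − (0) = 14 kJ/mol.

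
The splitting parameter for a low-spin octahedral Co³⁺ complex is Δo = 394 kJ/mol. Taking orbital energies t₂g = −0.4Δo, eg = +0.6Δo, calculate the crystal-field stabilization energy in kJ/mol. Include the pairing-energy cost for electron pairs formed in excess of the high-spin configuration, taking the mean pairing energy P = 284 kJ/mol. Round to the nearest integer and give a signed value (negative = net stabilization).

-378

Co is in group 9, so Co³⁺ is d⁶ (9 − 3 = 6).
Electron filling gives t₂g⁶ eg⁰.
The orbital stabilization is -2.4Δo = -2.4 × 394 = -946 kJ/mol.
High-spin d⁶ would be t₂g⁴ eg² with 1 pair; low-spin has 3, so 2 excess pairs cost +2P = +568 kJ/mol.
Overall CFSE = -946 + 568 = -378 kJ/mol.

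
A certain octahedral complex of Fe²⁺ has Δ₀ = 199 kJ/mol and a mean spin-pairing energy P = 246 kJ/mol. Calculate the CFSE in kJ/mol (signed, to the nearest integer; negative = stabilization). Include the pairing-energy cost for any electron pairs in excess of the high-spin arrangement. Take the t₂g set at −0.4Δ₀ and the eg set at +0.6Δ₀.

Fe is in group 8, so Fe²⁺ is d⁶ (8 − 2 = 6).
Since Δ₀ = 199 kJ/mol < P = 246 kJ/mol, the complex adopts the high-spin configuration.
Filling d⁶ accordingly: t₂g⁴ eg².
Orbital CFSE = -0.4Δ₀ = -0.4 × 199 = -80 kJ/mol.
High-spin has no excess pairs, so no pairing correction applies.

-80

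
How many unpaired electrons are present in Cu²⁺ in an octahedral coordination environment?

Group 11 minus oxidation state +2 gives a d⁹ configuration for Cu²⁺.
For octahedral d⁹ the high- and low-spin configurations coincide.
Configuration: t₂g⁶ eg³, giving 1 unpaired electron.

1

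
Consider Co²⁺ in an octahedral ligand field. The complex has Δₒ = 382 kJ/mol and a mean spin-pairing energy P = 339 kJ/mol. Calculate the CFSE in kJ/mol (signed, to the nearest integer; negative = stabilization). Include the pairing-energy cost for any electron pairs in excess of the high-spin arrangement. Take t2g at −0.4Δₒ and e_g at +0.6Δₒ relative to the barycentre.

-349

Co sits in group 9; removing 2 electrons leaves Co²⁺ with 9 − 2 = 7 d electrons.
Here Δₒ > P (382 > 339), so the low-spin state is favoured.
Configuration: t2g^6 e_g^1.
Orbital CFSE = -1.8Δₒ = -1.8 × 382 = -688 kJ/mol.
Excess pairs vs high-spin: 3 − 2 = 1; pairing cost = +339 kJ/mol.
Net CFSE = -688 + 339 = -349 kJ/mol.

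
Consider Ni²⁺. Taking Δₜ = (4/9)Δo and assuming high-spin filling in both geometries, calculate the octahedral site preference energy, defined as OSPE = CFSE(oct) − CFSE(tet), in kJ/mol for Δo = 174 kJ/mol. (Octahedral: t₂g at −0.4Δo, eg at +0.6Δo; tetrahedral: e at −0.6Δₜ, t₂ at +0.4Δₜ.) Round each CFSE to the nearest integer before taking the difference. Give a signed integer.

Ni is in group 10, so Ni²⁺ is d⁸ (10 − 2 = 8).
Octahedral high-spin t2g^6 e_g^2: CFSE = -1.2 × 174 = -209 kJ/mol.
Tetrahedral: e^4 t2^4, CFSE = 4(−0.6) + 4(+0.4) = -0.8Δₜ = -0.8 × (4/9) × 174 = -62 kJ/mol.
OSPE = CFSE(oct) − CFSE(tet) = -209 − (-62) = -147 kJ/mol.

-147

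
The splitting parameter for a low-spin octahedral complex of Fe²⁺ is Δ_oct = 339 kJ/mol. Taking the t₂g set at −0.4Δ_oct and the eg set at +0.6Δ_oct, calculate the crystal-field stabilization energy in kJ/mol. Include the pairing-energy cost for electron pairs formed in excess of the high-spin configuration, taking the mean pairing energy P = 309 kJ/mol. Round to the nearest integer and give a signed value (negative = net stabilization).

Fe sits in group 8; removing 2 electrons leaves Fe²⁺ with 8 − 2 = 6 d electrons.
Configuration: t₂g⁶ eg⁰.
The orbital stabilization is -2.4Δ_oct = -2.4 × 339 = -814 kJ/mol.
High-spin d⁶ would be t₂g⁴ eg² with 1 pair; low-spin has 3, so 2 excess pairs cost +2P = +618 kJ/mol.
Net CFSE = -814 + 618 = -196 kJ/mol.

-196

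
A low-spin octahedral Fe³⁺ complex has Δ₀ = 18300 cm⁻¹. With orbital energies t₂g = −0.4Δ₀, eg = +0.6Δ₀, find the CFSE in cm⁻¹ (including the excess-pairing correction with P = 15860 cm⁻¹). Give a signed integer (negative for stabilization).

-4880

Fe is in group 8, so Fe³⁺ is d⁵ (8 − 3 = 5).
Configuration: t₂g⁵ eg⁰.
The orbital stabilization is -2.0Δ₀ = -2.0 × 18300 = -36600 cm⁻¹.
High-spin d⁵ would be t₂g³ eg² with 0 pairs; low-spin has 2, so 2 excess pairs cost +2P = +31720 cm⁻¹.
Net CFSE = -36600 + 31720 = -4880 cm⁻¹.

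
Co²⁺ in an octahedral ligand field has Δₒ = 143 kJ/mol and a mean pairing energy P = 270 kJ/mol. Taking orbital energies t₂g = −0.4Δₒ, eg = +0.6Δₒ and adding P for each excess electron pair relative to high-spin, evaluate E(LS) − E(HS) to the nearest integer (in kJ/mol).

127

Co sits in group 9; removing 2 electrons leaves Co²⁺ with 9 − 2 = 7 d electrons.
In the high-spin limit (t₂g⁵ eg²) the orbital term is -0.8Δₒ = -114 kJ/mol, with no excess pairing.
Low-spin: t₂g⁶ eg¹, orbital CFSE = -1.8Δₒ = -257 kJ/mol; plus 1 excess pair × P = +270 kJ/mol; total 13 kJ/mol.
Thus E(LS) − E(HS) = 127 kJ/mol.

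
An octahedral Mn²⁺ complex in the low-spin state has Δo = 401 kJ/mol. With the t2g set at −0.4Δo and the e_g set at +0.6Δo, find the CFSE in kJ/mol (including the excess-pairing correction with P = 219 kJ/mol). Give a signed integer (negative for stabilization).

Mn is in group 7, so Mn²⁺ is d⁵ (7 − 2 = 5).
Electron filling gives t2g^5 e_g^0.
CFSE(orbital) = 5×(-0.4Δo) + 0×(0.6Δo) = -2.0Δo; with Δo = 401 kJ/mol that is -802 kJ/mol.
High-spin d⁵ would be t2g^3 e_g^2 with 0 pairs; low-spin has 2, so 2 excess pairs cost +2P = +438 kJ/mol.
Combining: -802 + 438 = -364 kJ/mol.

-364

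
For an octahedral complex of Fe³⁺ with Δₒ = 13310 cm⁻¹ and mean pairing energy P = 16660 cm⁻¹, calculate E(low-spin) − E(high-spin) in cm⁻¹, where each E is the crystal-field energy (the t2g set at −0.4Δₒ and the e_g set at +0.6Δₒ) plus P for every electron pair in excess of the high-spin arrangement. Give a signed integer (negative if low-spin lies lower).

Group 8 minus oxidation state +3 gives a d⁵ configuration for Fe³⁺.
In the high-spin limit (t2g^3 e_g^2) the orbital term is 0.0Δₒ = 0 cm⁻¹, with no excess pairing.
Low-spin t2g^5 e_g^0 gives -2.0Δₒ = -26620 cm⁻¹, but forming 2 extra pairs costs 2P = 33320 cm⁻¹, so E(LS) = -26620 + 33320 = 6700 cm⁻¹.
Thus E(LS) − E(HS) = 6700 cm⁻¹.

6700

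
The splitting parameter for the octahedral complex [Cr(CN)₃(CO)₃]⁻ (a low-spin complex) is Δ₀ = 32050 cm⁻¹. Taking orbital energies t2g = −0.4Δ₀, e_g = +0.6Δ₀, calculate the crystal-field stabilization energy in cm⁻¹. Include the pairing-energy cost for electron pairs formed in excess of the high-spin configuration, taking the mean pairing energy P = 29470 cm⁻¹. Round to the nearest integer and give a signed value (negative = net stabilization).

Ligand charges: 3×(-1) from CN⁻ and 3×(+0) from CO sum to -3; with overall charge -1, Cr is +2.
Group 6 minus oxidation state +2 gives a d⁴ configuration for Cr²⁺.
The d⁴ electrons fill as t2g^4 e_g^0.
Orbital CFSE = 4(-0.4) + 0(0.6) = -1.6Δ₀ = -1.6 × 32050 = -51280 cm⁻¹.
High-spin d⁴ would be t2g^3 e_g^1 with 0 pairs; low-spin has 1, so 1 excess pair costs +1P = +29470 cm⁻¹.
Combining: -51280 + 29470 = -21810 cm⁻¹.

-21810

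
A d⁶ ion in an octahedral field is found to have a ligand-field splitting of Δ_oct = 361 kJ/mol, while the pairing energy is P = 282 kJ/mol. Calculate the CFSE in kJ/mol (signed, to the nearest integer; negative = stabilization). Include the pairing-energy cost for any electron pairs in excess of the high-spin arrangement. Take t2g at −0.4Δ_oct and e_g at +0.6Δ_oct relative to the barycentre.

-302

Δ_oct > P, so pairing is preferred: the ground state is low-spin.
That gives t2g^6 e_g^0.
Orbital CFSE = -2.4Δ_oct = -2.4 × 361 = -866 kJ/mol.
Excess pairs vs high-spin: 3 − 1 = 2; pairing cost = +564 kJ/mol.
Net CFSE = -866 + 564 = -302 kJ/mol.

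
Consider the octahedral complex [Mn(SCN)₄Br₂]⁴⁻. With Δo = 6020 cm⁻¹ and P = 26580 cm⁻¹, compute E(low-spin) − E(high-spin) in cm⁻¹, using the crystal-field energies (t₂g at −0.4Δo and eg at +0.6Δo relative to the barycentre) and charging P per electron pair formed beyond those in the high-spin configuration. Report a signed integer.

41120

Ligand charges: 4×(-1) from SCN⁻ and 2×(-1) from Br⁻ sum to -6; with overall charge -4, Mn is +2.
Mn sits in group 7; removing 2 electrons leaves Mn²⁺ with 7 − 2 = 5 d electrons.
In the high-spin limit (t₂g³ eg²) the orbital term is 0.0Δo = 0 cm⁻¹, with no excess pairing.
Low-spin: t₂g⁵ eg⁰, orbital CFSE = -2.0Δo = -12040 cm⁻¹; plus 2 excess pairs × P = +53160 cm⁻¹; total 41120 cm⁻¹.
The difference is 41120 − (0) = 41120 cm⁻¹, so high-spin lies lower.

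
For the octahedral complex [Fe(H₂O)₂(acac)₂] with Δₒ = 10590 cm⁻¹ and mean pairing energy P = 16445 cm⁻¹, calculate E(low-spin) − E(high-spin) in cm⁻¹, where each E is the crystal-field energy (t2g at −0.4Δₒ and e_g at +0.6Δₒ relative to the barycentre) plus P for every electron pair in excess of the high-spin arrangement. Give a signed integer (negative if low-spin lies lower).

Ligand charges: 2×(+0) from H₂O and 2×(-1) from acac⁻ sum to -2; with overall charge +0, Fe is +2.
Fe is in group 8, so Fe²⁺ is d⁶ (8 − 2 = 6).
High-spin d⁶ fills as t2g^4 e_g^2 with CFSE 4(−0.4) + 2(+0.6) = -0.4Δₒ = -4236 cm⁻¹.
For low-spin the configuration is t2g^6 e_g^0: orbital energy -2.4 × 10590 = -25416 cm⁻¹, and 2 additional pairs relative to high-spin add 32890 cm⁻¹, giving 7474 cm⁻¹.
Thus E(LS) − E(HS) = 11710 cm⁻¹.

11710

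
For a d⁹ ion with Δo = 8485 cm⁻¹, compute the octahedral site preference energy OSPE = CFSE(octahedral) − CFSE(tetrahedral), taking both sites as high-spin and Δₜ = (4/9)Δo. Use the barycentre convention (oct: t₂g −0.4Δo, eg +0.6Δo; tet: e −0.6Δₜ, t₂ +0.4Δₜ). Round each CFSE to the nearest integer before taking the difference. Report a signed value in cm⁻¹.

In an octahedral site d⁹ (HS) is t2g^6 e_g^3, giving CFSE(oct) = -0.6Δo = -5091 cm⁻¹.
Tetrahedral: e^4 t2^5, CFSE = 4(−0.6) + 5(+0.4) = -0.4Δₜ = -0.4 × (4/9) × 8485 = -1508 cm⁻¹.
OSPE = CFSE(oct) − CFSE(tet) = -5091 − (-1508) = -3583 cm⁻¹.

-3583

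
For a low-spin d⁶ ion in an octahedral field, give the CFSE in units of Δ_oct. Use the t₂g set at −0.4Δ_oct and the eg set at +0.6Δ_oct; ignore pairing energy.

Configuration: t₂g⁶ eg⁰.
CFSE = 6(-0.4Δ_oct) + 0(0.6Δ_oct) = -2.4Δ_oct + 0.0Δ_oct = -2.4Δ_oct.

-2.4 Δ_oct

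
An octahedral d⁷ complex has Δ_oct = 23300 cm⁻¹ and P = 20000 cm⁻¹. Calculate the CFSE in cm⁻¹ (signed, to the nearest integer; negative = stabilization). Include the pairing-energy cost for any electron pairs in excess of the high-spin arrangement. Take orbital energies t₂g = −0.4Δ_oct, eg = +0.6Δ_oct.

-21940

With Δ_oct > P the complex is low-spin.
That gives t₂g⁶ eg¹.
Orbital CFSE = -1.8Δ_oct = -1.8 × 23300 = -41940 cm⁻¹.
Excess pairs vs high-spin: 3 − 2 = 1; pairing cost = +20000 cm⁻¹.
Net CFSE = -41940 + 20000 = -21940 cm⁻¹.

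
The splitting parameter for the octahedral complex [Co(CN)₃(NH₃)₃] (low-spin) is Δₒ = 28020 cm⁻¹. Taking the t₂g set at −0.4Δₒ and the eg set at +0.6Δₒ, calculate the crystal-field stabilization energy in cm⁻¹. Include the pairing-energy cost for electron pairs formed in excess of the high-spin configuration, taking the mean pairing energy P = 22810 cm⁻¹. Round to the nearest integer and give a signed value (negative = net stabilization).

-21628

Ligand charges: 3×(-1) from CN⁻ and 3×(+0) from NH₃ sum to -3; with overall charge +0, Co is +3.
Group 9 minus oxidation state +3 gives a d⁶ configuration for Co³⁺.
The d⁶ electrons fill as t₂g⁶ eg⁰.
Orbital CFSE = 6(-0.4) + 0(0.6) = -2.4Δₒ = -2.4 × 28020 = -67248 cm⁻¹.
Relative to high-spin t₂g⁴ eg² (1 paired), the low-spin configuration has 2 additional pairs, contributing +2 × 22810 = +45620 cm⁻¹.
Combining: -67248 + 45620 = -21628 cm⁻¹.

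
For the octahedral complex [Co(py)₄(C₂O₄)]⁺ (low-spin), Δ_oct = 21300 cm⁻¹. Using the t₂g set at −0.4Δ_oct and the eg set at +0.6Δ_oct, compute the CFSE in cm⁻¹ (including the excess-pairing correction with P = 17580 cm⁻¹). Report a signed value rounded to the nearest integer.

-15960

Ligand charges: 4×(+0) from py and 1×(-2) from C₂O₄²⁻ sum to -2; with overall charge +1, Co is +3.
Co sits in group 9; removing 3 electrons leaves Co³⁺ with 9 − 3 = 6 d electrons.
Electron filling gives t₂g⁶ eg⁰.
Orbital CFSE = 6(-0.4) + 0(0.6) = -2.4Δ_oct = -2.4 × 21300 = -51120 cm⁻¹.
High-spin d⁶ would be t₂g⁴ eg² with 1 pair; low-spin has 3, so 2 excess pairs cost +2P = +35160 cm⁻¹.
Net CFSE = -51120 + 35160 = -15960 cm⁻¹.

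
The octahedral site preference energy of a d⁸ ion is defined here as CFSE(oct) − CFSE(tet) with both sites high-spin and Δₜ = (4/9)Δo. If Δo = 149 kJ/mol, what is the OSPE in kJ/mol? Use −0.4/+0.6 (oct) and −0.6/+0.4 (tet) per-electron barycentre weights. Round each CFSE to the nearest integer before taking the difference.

In an octahedral site d⁸ (HS) is t2g^6 e_g^2, giving CFSE(oct) = -1.2Δo = -179 kJ/mol.
In a tetrahedral site the filling is e^4 t2^4: CFSE(tet) = -0.8Δₜ = -0.8 × (4/9)(149) = -53 kJ/mol.
Subtracting, OSPE = -179 − (-53) = -126 kJ/mol.

-126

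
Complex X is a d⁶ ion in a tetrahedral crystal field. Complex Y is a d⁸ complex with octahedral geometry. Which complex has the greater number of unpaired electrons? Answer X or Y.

X: Tetrahedral splitting is small, so the complex is high-spin; e³ t₂³ → 4 unpaired.
Y: t2g^6 e_g^2 → 2 unpaired.
So X has more unpaired electrons.

X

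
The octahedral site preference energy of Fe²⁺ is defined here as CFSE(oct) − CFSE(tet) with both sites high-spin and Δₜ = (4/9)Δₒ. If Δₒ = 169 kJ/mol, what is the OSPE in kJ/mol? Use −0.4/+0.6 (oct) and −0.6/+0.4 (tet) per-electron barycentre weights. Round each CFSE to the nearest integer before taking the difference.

-23

Fe sits in group 8; removing 2 electrons leaves Fe²⁺ with 8 − 2 = 6 d electrons.
Octahedral (high-spin): t2g^4 e_g^2, CFSE = 4(−0.4) + 2(+0.6) = -0.4Δₒ = -0.4 × 169 = -68 kJ/mol.
Tetrahedral: e^3 t2^3, CFSE = 3(−0.6) + 3(+0.4) = -0.6Δₜ = -0.6 × (4/9) × 169 = -45 kJ/mol.
OSPE = CFSE(oct) − CFSE(tet) = -68 − (-45) = -23 kJ/mol.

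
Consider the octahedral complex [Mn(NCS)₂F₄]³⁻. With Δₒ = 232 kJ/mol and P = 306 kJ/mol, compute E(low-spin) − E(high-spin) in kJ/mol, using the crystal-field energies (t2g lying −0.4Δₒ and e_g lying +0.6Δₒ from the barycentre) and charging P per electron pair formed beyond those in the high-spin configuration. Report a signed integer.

Ligand charges: 2×(-1) from NCS⁻ and 4×(-1) from F⁻ sum to -6; with overall charge -3, Mn is +3.
Mn sits in group 7; removing 3 electrons leaves Mn³⁺ with 7 − 3 = 4 d electrons.
In the high-spin limit (t2g^3 e_g^1) the orbital term is -0.6Δₒ = -139 kJ/mol, with no excess pairing.
For low-spin the configuration is t2g^4 e_g^0: orbital energy -1.6 × 232 = -371 kJ/mol, and 1 additional pair relative to high-spin adds 306 kJ/mol, giving -65 kJ/mol.
The difference is -65 − (-139) = 74 kJ/mol, so high-spin lies lower.

74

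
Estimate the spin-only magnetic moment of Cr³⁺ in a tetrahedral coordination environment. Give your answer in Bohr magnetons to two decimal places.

3.87 Bohr magnetons

Cr is in group 6, so Cr³⁺ is d³ (6 − 3 = 3).
Tetrahedral fields are weak (Δₜ ≈ 4/9 Δₒ), so electrons fill high-spin.
Configuration: e² t₂¹ → 3 unpaired electrons.
μ(spin-only) = √[3(3+2)] = √15 ≈ 3.87 Bohr magnetons.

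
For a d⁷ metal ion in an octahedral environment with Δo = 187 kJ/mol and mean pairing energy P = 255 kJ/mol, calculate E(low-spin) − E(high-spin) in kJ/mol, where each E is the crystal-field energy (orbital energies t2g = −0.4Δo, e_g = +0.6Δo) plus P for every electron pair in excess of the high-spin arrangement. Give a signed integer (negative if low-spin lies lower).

High-spin: t2g^5 e_g^2, CFSE = -0.8Δo = -150 kJ/mol.
For low-spin the configuration is t2g^6 e_g^1: orbital energy -1.8 × 187 = -337 kJ/mol, and 1 additional pair relative to high-spin adds 255 kJ/mol, giving -82 kJ/mol.
E(LS) − E(HS) = -82 − (-150) = 68 kJ/mol.

68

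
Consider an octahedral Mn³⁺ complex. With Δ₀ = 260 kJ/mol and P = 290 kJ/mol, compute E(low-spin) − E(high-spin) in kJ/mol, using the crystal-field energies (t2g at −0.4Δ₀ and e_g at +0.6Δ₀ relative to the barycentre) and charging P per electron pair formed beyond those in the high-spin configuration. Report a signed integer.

Mn is in group 7, so Mn³⁺ is d⁴ (7 − 3 = 4).
High-spin: t2g^3 e_g^1, CFSE = -0.6Δ₀ = -156 kJ/mol.
Low-spin t2g^4 e_g^0 gives -1.6Δ₀ = -416 kJ/mol, but forming 1 extra pair costs 1P = 290 kJ/mol, so E(LS) = -416 + 290 = -126 kJ/mol.
E(LS) − E(HS) = -126 − (-156) = 30 kJ/mol.

30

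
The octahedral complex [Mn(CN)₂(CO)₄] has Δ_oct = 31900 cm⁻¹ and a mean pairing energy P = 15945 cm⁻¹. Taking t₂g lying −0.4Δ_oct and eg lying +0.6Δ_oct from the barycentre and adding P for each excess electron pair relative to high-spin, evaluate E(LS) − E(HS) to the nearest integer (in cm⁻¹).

Ligand charges: 2×(-1) from CN⁻ and 4×(+0) from CO sum to -2; with overall charge +0, Mn is +2.
Mn sits in group 7; removing 2 electrons leaves Mn²⁺ with 7 − 2 = 5 d electrons.
High-spin: t₂g³ eg², CFSE = 0.0Δ_oct = 0 cm⁻¹.
Low-spin: t₂g⁵ eg⁰, orbital CFSE = -2.0Δ_oct = -63800 cm⁻¹; plus 2 excess pairs × P = +31890 cm⁻¹; total -31910 cm⁻¹.
Thus E(LS) − E(HS) = -31910 cm⁻¹.

-31910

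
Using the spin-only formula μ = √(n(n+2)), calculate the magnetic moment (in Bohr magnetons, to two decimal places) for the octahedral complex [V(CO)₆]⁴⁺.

1.73 Bohr magnetons

CO is neutral, so the +4 overall charge sits on V: oxidation state +4.
V sits in group 5; removing 4 electrons leaves V⁴⁺ with 5 − 4 = 1 d electrons.
For octahedral d¹ the high- and low-spin configurations coincide.
Configuration: t₂g¹ eg⁰ → 1 unpaired electron.
μ(spin-only) = √[1(1+2)] = √3 ≈ 1.73 Bohr magnetons.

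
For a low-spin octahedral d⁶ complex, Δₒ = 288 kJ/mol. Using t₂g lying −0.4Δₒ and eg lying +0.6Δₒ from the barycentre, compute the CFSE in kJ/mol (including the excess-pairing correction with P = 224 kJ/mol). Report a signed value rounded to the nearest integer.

-243

Electron filling gives t₂g⁶ eg⁰.
The orbital stabilization is -2.4Δₒ = -2.4 × 288 = -691 kJ/mol.
Relative to high-spin t₂g⁴ eg² (1 paired), the low-spin configuration has 2 additional pairs, contributing +2 × 224 = +448 kJ/mol.
Combining: -691 + 448 = -243 kJ/mol.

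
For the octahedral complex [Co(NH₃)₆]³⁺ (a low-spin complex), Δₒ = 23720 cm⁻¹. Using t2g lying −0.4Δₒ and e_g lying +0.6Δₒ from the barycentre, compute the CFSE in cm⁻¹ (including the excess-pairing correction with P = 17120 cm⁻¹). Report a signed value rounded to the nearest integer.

-22688

NH₃ is neutral, so the +3 overall charge sits on Co: oxidation state +3.
Co sits in group 9; removing 3 electrons leaves Co³⁺ with 9 − 3 = 6 d electrons.
Configuration: t2g^6 e_g^0.
Orbital CFSE = 6(-0.4) + 0(0.6) = -2.4Δₒ = -2.4 × 23720 = -56928 cm⁻¹.
High-spin d⁶ would be t2g^4 e_g^2 with 1 pair; low-spin has 3, so 2 excess pairs cost +2P = +34240 cm⁻¹.
Net CFSE = -56928 + 34240 = -22688 cm⁻¹.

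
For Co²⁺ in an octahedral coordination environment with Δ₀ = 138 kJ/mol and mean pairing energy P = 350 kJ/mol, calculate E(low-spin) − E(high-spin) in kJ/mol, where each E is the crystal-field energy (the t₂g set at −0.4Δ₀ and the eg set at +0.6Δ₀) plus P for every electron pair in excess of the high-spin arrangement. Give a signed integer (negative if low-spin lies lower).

Group 9 minus oxidation state +2 gives a d⁷ configuration for Co²⁺.
High-spin: t₂g⁵ eg², CFSE = -0.8Δ₀ = -110 kJ/mol.
For low-spin the configuration is t₂g⁶ eg¹: orbital energy -1.8 × 138 = -248 kJ/mol, and 1 additional pair relative to high-spin adds 350 kJ/mol, giving 102 kJ/mol.
E(LS) − E(HS) = 102 − (-110) = 212 kJ/mol.

212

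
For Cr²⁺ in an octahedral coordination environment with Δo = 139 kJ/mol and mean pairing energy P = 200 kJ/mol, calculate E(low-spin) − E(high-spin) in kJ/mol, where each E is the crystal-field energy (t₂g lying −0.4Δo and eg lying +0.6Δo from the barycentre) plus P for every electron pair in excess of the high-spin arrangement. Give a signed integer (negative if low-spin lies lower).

61

Group 6 minus oxidation state +2 gives a d⁴ configuration for Cr²⁺.
High-spin d⁴ fills as t₂g³ eg¹ with CFSE 3(−0.4) + 1(+0.6) = -0.6Δo = -83 kJ/mol.
For low-spin the configuration is t₂g⁴ eg⁰: orbital energy -1.6 × 139 = -222 kJ/mol, and 1 additional pair relative to high-spin adds 200 kJ/mol, giving -22 kJ/mol.
The difference is -22 − (-83) = 61 kJ/mol, so high-spin lies lower.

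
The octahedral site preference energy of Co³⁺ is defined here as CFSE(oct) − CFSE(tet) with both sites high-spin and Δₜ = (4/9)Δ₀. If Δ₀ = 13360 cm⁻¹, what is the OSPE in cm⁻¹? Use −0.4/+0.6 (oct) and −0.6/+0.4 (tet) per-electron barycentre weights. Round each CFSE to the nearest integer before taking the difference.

Co is in group 9, so Co³⁺ is d⁶ (9 − 3 = 6).
Octahedral high-spin t₂g⁴ eg²: CFSE = -0.4 × 13360 = -5344 cm⁻¹.
Tetrahedral: e³ t₂³, CFSE = 3(−0.6) + 3(+0.4) = -0.6Δₜ = -0.6 × (4/9) × 13360 = -3563 cm⁻¹.
OSPE = -5344 − (-3563) = -1781 cm⁻¹.

-1781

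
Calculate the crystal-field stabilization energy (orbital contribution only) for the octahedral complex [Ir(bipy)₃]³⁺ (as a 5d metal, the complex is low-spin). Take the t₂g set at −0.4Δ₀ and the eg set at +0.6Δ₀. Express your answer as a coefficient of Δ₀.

-2.4 Δ₀

bipy is neutral, so the +3 overall charge sits on Ir: oxidation state +3.
Ir sits in group 9; removing 3 electrons leaves Ir³⁺ with 9 − 3 = 6 d electrons.
Configuration: t₂g⁶ eg⁰.
CFSE = 6(-0.4Δ₀) + 0(0.6Δ₀) = -2.4Δ₀ + 0.0Δ₀ = -2.4Δ₀.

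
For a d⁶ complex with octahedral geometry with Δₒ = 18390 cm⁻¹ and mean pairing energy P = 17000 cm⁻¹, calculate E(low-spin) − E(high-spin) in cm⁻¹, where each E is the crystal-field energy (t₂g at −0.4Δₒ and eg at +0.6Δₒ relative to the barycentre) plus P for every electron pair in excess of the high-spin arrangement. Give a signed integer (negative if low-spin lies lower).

High-spin: t₂g⁴ eg², CFSE = -0.4Δₒ = -7356 cm⁻¹.
For low-spin the configuration is t₂g⁶ eg⁰: orbital energy -2.4 × 18390 = -44136 cm⁻¹, and 2 additional pairs relative to high-spin add 34000 cm⁻¹, giving -10136 cm⁻¹.
The difference is -10136 − (-7356) = -2780 cm⁻¹, so low-spin lies lower.

-2780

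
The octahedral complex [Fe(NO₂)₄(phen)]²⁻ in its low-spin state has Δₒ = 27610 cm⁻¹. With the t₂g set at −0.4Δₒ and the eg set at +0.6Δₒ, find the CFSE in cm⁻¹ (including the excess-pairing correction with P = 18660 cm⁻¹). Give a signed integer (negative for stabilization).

-28944

Ligand charges: 4×(-1) from NO₂⁻ and 1×(+0) from phen sum to -4; with overall charge -2, Fe is +2.
Group 8 minus oxidation state +2 gives a d⁶ configuration for Fe²⁺.
The d⁶ electrons fill as t₂g⁶ eg⁰.
The orbital stabilization is -2.4Δₒ = -2.4 × 27610 = -66264 cm⁻¹.
Relative to high-spin t₂g⁴ eg² (1 paired), the low-spin configuration has 2 additional pairs, contributing +2 × 18660 = +37320 cm⁻¹.
Overall CFSE = -66264 + 37320 = -28944 cm⁻¹.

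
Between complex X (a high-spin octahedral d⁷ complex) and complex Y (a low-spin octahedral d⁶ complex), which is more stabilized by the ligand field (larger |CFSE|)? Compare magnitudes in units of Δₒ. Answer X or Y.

Y

X: t₂g⁵ eg², CFSE = -0.8Δₒ.
Y: t₂g⁶ eg⁰, CFSE = -2.4Δₒ.
So Y has the larger |CFSE|.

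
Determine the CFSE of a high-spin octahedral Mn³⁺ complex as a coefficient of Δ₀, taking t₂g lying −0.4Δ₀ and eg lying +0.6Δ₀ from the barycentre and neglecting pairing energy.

-0.6 Δ₀

Group 7 minus oxidation state +3 gives a d⁴ configuration for Mn³⁺.
Configuration: t₂g³ eg¹.
CFSE = 3(-0.4Δ₀) + 1(0.6Δ₀) = -1.2Δ₀ + 0.6Δ₀ = -0.6Δ₀.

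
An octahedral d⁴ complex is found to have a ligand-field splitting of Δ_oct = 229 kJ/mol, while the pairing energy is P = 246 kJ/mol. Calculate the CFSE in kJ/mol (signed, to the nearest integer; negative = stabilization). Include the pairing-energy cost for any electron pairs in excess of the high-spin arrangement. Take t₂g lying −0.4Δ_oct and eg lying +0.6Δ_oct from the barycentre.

-137

Δ_oct < P, so pairing is avoided: the ground state is high-spin.
That gives t₂g³ eg¹.
Orbital CFSE = -0.6Δ_oct = -0.6 × 229 = -137 kJ/mol.
High-spin has no excess pairs, so no pairing correction applies.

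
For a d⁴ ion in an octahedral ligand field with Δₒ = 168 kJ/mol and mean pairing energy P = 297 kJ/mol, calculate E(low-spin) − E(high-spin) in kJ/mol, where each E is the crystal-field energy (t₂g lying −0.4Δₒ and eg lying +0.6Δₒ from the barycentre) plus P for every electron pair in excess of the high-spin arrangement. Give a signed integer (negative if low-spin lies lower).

129

High-spin d⁴ fills as t₂g³ eg¹ with CFSE 3(−0.4) + 1(+0.6) = -0.6Δₒ = -101 kJ/mol.
Low-spin: t₂g⁴ eg⁰, orbital CFSE = -1.6Δₒ = -269 kJ/mol; plus 1 excess pair × P = +297 kJ/mol; total 28 kJ/mol.
Thus E(LS) − E(HS) = 129 kJ/mol.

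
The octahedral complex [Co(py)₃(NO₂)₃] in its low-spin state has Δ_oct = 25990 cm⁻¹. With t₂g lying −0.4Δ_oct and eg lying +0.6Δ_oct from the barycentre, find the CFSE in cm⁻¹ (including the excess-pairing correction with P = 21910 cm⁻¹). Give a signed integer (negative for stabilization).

Ligand charges: 3×(+0) from py and 3×(-1) from NO₂⁻ sum to -3; with overall charge +0, Co is +3.
Co sits in group 9; removing 3 electrons leaves Co³⁺ with 9 − 3 = 6 d electrons.
Electron filling gives t₂g⁶ eg⁰.
CFSE(orbital) = 6×(-0.4Δ_oct) + 0×(0.6Δ_oct) = -2.4Δ_oct; with Δ_oct = 25990 cm⁻¹ that is -62376 cm⁻¹.
High-spin d⁶ would be t₂g⁴ eg² with 1 pair; low-spin has 3, so 2 excess pairs cost +2P = +43820 cm⁻¹.
Overall CFSE = -62376 + 43820 = -18556 cm⁻¹.

-18556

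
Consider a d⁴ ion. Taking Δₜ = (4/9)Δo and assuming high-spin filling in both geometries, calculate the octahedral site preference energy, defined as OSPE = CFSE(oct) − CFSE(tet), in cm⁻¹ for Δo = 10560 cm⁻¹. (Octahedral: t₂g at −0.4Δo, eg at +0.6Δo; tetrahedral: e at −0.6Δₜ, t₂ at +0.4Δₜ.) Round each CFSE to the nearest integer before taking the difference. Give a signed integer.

In an octahedral site d⁴ (HS) is t₂g³ eg¹, giving CFSE(oct) = -0.6Δo = -6336 cm⁻¹.
Tetrahedral e² t₂² gives -0.4Δₜ = -0.4 × (4/9) × 10560 = -1877 cm⁻¹.
OSPE = CFSE(oct) − CFSE(tet) = -6336 − (-1877) = -4459 cm⁻¹.

-4459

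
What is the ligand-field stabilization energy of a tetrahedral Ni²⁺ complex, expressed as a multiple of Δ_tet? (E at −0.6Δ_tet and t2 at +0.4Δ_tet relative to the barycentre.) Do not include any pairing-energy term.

Ni²⁺: group 10, so d-count = 10 − 2 = 8.
Tetrahedral fields are weak (Δₜ ≈ 4/9 Δₒ), so electrons fill high-spin.
Configuration: e^4 t2^4.
CFSE = 4(-0.6Δ_tet) + 4(0.4Δ_tet) = -2.4Δ_tet + 1.6Δ_tet = -0.8Δ_tet.

-0.8 Δ_tet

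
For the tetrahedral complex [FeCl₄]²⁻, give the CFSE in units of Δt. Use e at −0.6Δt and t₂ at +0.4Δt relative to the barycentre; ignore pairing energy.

-0.6 Δt

Each Cl⁻ contributes -1; 4 × (-1) = -4. With overall charge -2, Fe is in the +2 oxidation state.
Fe sits in group 8; removing 2 electrons leaves Fe²⁺ with 8 − 2 = 6 d electrons.
Tetrahedral fields are weak (Δₜ ≈ 4/9 Δₒ), so electrons fill high-spin.
Configuration: e³ t₂³.
CFSE = 3(-0.6Δt) + 3(0.4Δt) = -1.8Δt + 1.2Δt = -0.6Δt.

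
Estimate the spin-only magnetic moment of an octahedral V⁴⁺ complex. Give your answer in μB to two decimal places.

1.73 μB

V⁴⁺: group 5, so d-count = 5 − 4 = 1.
For octahedral d¹ the high- and low-spin configurations coincide.
Configuration: t₂g¹ eg⁰ → 1 unpaired electron.
μ(spin-only) = √[1(1+2)] = √3 ≈ 1.73 μB.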